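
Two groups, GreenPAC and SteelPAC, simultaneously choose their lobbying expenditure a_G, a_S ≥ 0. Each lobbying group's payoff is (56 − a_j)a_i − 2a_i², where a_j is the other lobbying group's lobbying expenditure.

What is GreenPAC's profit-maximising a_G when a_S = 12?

11

GreenPAC's payoff is (56 − a_S)a_G − 2a_G².
∂π/∂a_G = 56 − a_S − 4a_G = 0, so a_G = 14 − 0.25a_S.
At a_S = 12: a_G = 14 − 0.25·12 = 11.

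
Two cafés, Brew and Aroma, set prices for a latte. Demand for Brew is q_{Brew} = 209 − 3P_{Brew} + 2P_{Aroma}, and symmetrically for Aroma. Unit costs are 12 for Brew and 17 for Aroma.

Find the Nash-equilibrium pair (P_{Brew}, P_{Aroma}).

Brew's profit: π = (P_{Brew} − 12)(209 − 3P_{Brew} + 2P_{Aroma}).
∂π/∂P_{Brew} = 245 − 6P_{Brew} + 2P_{Aroma} = 0 ⇒ P_{Brew} = 245/6 + (1/3)P_{Aroma}.
Similarly P_{Aroma} = 130/3 + (1/3)P_{Brew}.
Substituting the second reaction function into the first: P_{Brew} = 245/6 + (1/3)(130/3 + (1/3)P_{Brew}), which gives (8/9)P_{Brew} = 995/18 ⇒ P_{Brew} = 62.1875.
Then P_{Aroma} = 130/3 + (1/3)·62.1875 = 64.0625.

62.1875, 64.0625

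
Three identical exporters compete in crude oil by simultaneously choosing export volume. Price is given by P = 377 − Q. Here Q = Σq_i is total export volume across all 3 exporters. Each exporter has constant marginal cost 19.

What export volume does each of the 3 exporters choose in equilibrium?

89.5

A representative exporter's profit is π_i = q_i(377 − Q) − 19q_i, with Q = q_i + Σ_{j≠i} q_j.
First-order condition: 358 − 2q_i − Σ_{j≠i} q_j = 0.
In a symmetric equilibrium every exporter chooses the same q, so Σ_{j≠i} q_j = 2q. The condition becomes 358 − 4q = 0, giving q = 358/4 = 89.5.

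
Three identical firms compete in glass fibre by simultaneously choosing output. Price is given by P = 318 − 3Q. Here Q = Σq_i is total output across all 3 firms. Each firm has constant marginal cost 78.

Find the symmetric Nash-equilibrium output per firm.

A representative firm's profit is π_i = q_i(318 − 3Q) − 78q_i, with Q = q_i + Σ_{j≠i} q_j.
First-order condition: 240 − 6q_i − 3Σ_{j≠i} q_j = 0.
In a symmetric equilibrium every firm chooses the same q, so Σ_{j≠i} q_j = 2q. The condition becomes 240 − 12q = 0, giving q = 240/12 = 20.

20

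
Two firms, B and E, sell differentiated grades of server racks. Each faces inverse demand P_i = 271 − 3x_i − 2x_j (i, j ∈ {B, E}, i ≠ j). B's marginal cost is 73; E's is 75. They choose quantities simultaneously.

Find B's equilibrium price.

147.625

Firm B's profit: π = x_B(271 − 3x_B − 2x_E) − 73x_B.
∂π/∂x_B = 198 − 6x_B − 2x_E = 0 ⇒ x_B = 33 − (1/3)x_E.
Similarly x_E = 98/3 − (1/3)x_B.
Plugging x_E into B's best response: x_B = 33 − (1/3)(98/3 − (1/3)x_B) ⇒ (8/9)x_B = 199/9, so x_B = 24.875.
Then x_E = 98/3 − (1/3)·24.875 = 24.375.
P_B = 271 − 3·24.875 − 2·24.375 = 147.625.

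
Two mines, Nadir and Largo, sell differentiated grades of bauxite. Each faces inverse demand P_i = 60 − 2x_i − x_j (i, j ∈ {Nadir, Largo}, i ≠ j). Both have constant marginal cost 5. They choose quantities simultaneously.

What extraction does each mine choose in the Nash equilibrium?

Mine Nadir's profit: π = x_{Nadir}(60 − 2x_{Nadir} − x_{Largo}) − 5x_{Nadir}.
∂π/∂x_{Nadir} = 55 − 4x_{Nadir} − x_{Largo} = 0 ⇒ x_{Nadir} = 13.75 − 0.25x_{Largo}.
Setting x_{Nadir} = x_{Largo} in the reaction function: x_{Nadir} = 13.75 − 0.25x_{Nadir}, so x_{Nadir} = 13.75 / 1.25 = 11.

11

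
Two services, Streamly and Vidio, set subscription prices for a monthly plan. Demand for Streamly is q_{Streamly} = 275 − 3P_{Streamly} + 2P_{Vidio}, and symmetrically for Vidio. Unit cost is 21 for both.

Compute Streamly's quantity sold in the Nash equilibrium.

Streamly's profit: π = (P_{Streamly} − 21)(275 − 3P_{Streamly} + 2P_{Vidio}).
∂π/∂P_{Streamly} = 338 − 6P_{Streamly} + 2P_{Vidio} = 0 ⇒ P_{Streamly} = 169/3 + (1/3)P_{Vidio}.
The game is symmetric, so in equilibrium P_{Vidio} = P_{Streamly}: the reaction function gives (2/3)P_{Streamly} = 169/3, hence P_{Streamly} = 84.5.
q_{Streamly} = 275 − 3·84.5 + 2·84.5 = 190.5.

190.5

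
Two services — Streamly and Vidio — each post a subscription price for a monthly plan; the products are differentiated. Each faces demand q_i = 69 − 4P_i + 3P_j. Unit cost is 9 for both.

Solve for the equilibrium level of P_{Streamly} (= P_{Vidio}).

Streamly's profit: π = (P_{Streamly} − 9)(69 − 4P_{Streamly} + 3P_{Vidio}).
∂π/∂P_{Streamly} = 105 − 8P_{Streamly} + 3P_{Vidio} = 0 ⇒ P_{Streamly} = 13.125 + 0.375P_{Vidio}.
By symmetry P_{Vidio} = P_{Streamly}; substituting into the reaction function, 0.625P_{Streamly} = 13.125 and P_{Streamly} = 21.

21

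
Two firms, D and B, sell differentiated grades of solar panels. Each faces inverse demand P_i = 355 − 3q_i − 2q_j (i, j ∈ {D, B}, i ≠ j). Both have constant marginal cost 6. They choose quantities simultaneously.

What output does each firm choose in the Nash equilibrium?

Firm D's profit: π = q_D(355 − 3q_D − 2q_B) − 6q_D.
∂π/∂q_D = 349 − 6q_D − 2q_B = 0 ⇒ q_D = 349/6 − (1/3)q_B.
By symmetry q_B = q_D; substituting into the reaction function, (4/3)q_D = 349/6 and q_D = 43.625.

43.625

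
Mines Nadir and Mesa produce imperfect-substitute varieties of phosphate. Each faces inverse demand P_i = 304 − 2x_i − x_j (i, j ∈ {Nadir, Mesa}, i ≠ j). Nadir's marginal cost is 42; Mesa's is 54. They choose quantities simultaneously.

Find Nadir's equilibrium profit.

Mine Nadir's profit: π = x_{Nadir}(304 − 2x_{Nadir} − x_{Mesa}) − 42x_{Nadir}.
∂π/∂x_{Nadir} = 262 − 4x_{Nadir} − x_{Mesa} = 0 ⇒ x_{Nadir} = 65.5 − 0.25x_{Mesa}.
Similarly x_{Mesa} = 62.5 − 0.25x_{Nadir}.
Substituting the second reaction function into the first: x_{Nadir} = 65.5 − 0.25(62.5 − 0.25x_{Nadir}), which gives 0.9375x_{Nadir} = 49.875 ⇒ x_{Nadir} = 53.2.
Then x_{Mesa} = 62.5 − 0.25·53.2 = 49.2.
P_{Nadir} = 304 − 2·53.2 − 49.2 = 148.4.
Profit = (148.4 − 42)·53.2 = 5660.48.

5660.48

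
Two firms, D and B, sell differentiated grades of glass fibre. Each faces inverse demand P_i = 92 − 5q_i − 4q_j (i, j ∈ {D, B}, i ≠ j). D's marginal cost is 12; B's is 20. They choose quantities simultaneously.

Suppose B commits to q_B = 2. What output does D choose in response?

Firm D's profit: π = q_D(92 − 5q_D − 4q_B) − 12q_D.
∂π/∂q_D = 80 − 10q_D − 4q_B = 0 ⇒ q_D = 8 − 0.4q_B.
At q_B = 2: q_D = 8 − 0.4·2 = 7.2.

7.2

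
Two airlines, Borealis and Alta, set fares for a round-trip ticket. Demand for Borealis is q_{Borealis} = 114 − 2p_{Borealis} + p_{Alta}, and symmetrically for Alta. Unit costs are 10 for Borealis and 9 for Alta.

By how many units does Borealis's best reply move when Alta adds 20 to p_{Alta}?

Borealis's profit: π = (p_{Borealis} − 10)(114 − 2p_{Borealis} + p_{Alta}).
∂π/∂p_{Borealis} = 134 − 4p_{Borealis} + p_{Alta} = 0 ⇒ p_{Borealis} = 33.5 + 0.25p_{Alta}.
The reaction-function slope is 0.25, so a 20-unit rise in p_{Alta} moves p_{Borealis} by 0.25 × 20 = 5. Borealis's best response rises — the actions are strategic complements.

5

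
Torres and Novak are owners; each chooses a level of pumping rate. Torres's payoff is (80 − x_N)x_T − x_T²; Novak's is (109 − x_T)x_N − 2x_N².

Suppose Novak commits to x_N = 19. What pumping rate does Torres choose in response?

30.5

Expanding Torres's payoff: 80x_T − x_Nx_T − x_T².
∂π/∂x_T = 80 − x_N − 2x_T = 0, so x_T = 40 − 0.5x_N.
At x_N = 19: x_T = 40 − 0.5·19 = 30.5.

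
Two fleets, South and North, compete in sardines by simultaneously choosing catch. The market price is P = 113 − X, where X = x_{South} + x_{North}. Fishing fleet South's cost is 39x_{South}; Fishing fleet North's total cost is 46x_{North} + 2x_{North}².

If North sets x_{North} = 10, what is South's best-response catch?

Fishing fleet South's profit: π = x_{South}(113 − (x_{South} + x_{North})) − 39x_{South}.
∂π/∂x_{South} = 74 − 2x_{South} − x_{North} = 0, so x_{South} = 37 − 0.5x_{North}.
At x_{North} = 10: x_{South} = 37 − 0.5·10 = 32.

32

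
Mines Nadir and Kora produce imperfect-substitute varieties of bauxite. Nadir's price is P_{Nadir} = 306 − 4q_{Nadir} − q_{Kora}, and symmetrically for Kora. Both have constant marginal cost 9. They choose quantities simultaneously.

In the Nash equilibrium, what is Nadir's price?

141

Mine Nadir's profit: π = q_{Nadir}(306 − 4q_{Nadir} − q_{Kora}) − 9q_{Nadir}.
∂π/∂q_{Nadir} = 297 − 8q_{Nadir} − q_{Kora} = 0 ⇒ q_{Nadir} = 37.125 − 0.125q_{Kora}.
By symmetry q_{Kora} = q_{Nadir}; substituting into the reaction function, 1.125q_{Nadir} = 37.125 and q_{Nadir} = 33.
P_{Nadir} = 306 − 4·33 − 33 = 141.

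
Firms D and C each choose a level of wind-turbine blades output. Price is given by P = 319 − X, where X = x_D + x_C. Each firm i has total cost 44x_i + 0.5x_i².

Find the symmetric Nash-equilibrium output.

68.75

Firm D's profit: π = x_D(319 − (x_D + x_C)) − 44x_D − 0.5x_D².
∂π/∂x_D = 275 − 3x_D − x_C = 0, so x_D = 275/3 − (1/3)x_C.
Setting x_D = x_C in the reaction function: x_D = 275/3 − (1/3)x_D, so x_D = (275/3) / (4/3) = 68.75.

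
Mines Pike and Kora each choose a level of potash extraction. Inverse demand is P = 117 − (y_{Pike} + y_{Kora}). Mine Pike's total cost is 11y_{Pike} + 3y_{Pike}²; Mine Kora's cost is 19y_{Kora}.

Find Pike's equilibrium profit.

Mine Pike's profit: π = y_{Pike}(117 − (y_{Pike} + y_{Kora})) − 11y_{Pike} − 3y_{Pike}².
∂π/∂y_{Pike} = 106 − 8y_{Pike} − y_{Kora} = 0, so y_{Pike} = 13.25 − 0.125y_{Kora}.
For Kora: ∂π/∂y_{Kora} = 98 − 2y_{Kora} − y_{Pike} = 0 ⇒ y_{Kora} = 49 − 0.5y_{Pike}.
Substituting the second reaction function into the first: y_{Pike} = 13.25 − 0.125(49 − 0.5y_{Pike}), which gives 0.9375y_{Pike} = 7.125 ⇒ y_{Pike} = 7.6.
Then y_{Kora} = 49 − 0.5·7.6 = 45.2.
Price P = 117 − 52.8 = 64.2.
Pike's profit: (64.2 − 11)·7.6 − 3(7.6)² = 231.04.

231.04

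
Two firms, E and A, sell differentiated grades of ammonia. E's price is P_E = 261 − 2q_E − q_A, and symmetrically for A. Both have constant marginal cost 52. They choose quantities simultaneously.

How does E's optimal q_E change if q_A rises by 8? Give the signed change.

Firm E's profit: π = q_E(261 − 2q_E − q_A) − 52q_E.
∂π/∂q_E = 209 − 4q_E − q_A = 0 ⇒ q_E = 52.25 − 0.25q_A.
The reaction-function slope is −0.25, so an 8-unit rise in q_A moves q_E by −0.25 × 8 = −2. E's best response falls — the actions are strategic substitutes.

-2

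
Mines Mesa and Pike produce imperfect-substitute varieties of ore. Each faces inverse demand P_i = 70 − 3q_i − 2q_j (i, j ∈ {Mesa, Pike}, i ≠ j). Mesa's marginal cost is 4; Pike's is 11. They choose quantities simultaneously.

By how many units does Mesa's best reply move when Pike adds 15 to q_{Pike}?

Mine Mesa's profit: π = q_{Mesa}(70 − 3q_{Mesa} − 2q_{Pike}) − 4q_{Mesa}.
∂π/∂q_{Mesa} = 66 − 6q_{Mesa} − 2q_{Pike} = 0 ⇒ q_{Mesa} = 11 − (1/3)q_{Pike}.
The reaction-function slope is −1/3, so a 15-unit rise in q_{Pike} moves q_{Mesa} by −1/3 × 15 = −5. Mesa's best response falls — the actions are strategic substitutes.

-5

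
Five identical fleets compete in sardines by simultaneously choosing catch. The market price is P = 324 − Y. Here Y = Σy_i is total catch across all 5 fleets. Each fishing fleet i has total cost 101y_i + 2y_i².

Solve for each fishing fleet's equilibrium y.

22.3

A representative fishing fleet's profit is π_i = y_i(324 − Y) − 101y_i − 2y_i², with Y = y_i + Σ_{j≠i} y_j.
First-order condition: 223 − 6y_i − Σ_{j≠i} y_j = 0.
Imposing symmetry (y_j = y for all j) turns Σ_{j≠i} y_j into 4y, so 223 = 10y and y = 22.3.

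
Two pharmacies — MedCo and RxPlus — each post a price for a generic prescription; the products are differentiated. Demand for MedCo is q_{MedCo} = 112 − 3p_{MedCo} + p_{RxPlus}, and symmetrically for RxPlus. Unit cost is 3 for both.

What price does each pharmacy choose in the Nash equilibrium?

MedCo's profit: π = (p_{MedCo} − 3)(112 − 3p_{MedCo} + p_{RxPlus}).
∂π/∂p_{MedCo} = 121 − 6p_{MedCo} + p_{RxPlus} = 0 ⇒ p_{MedCo} = 121/6 + (1/6)p_{RxPlus}.
By symmetry p_{RxPlus} = p_{MedCo}; substituting into the reaction function, (5/6)p_{MedCo} = 121/6 and p_{MedCo} = 24.2.

24.2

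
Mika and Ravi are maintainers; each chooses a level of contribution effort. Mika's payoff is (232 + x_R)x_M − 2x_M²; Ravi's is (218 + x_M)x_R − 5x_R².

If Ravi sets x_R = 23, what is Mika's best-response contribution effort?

63.75

Expanding Mika's payoff: 232x_M + x_Rx_M − 2x_M².
∂π/∂x_M = 232 + x_R − 4x_M = 0, so x_M = 58 + 0.25x_R.
At x_R = 23: x_M = 58 + 0.25·23 = 63.75.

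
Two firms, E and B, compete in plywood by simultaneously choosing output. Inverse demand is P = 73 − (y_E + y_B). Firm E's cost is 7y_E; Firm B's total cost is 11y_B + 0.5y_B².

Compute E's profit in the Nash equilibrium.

Firm E's profit: π = y_E(73 − (y_E + y_B)) − 7y_E.
∂π/∂y_E = 66 − 2y_E − y_B = 0, so y_E = 33 − 0.5y_B.
For B: ∂π/∂y_B = 62 − 3y_B − y_E = 0 ⇒ y_B = 62/3 − (1/3)y_E.
Substituting the second reaction function into the first: y_E = 33 − 0.5(62/3 − (1/3)y_E), which gives (5/6)y_E = 68/3 ⇒ y_E = 27.2.
Then y_B = 62/3 − (1/3)·27.2 = 11.6.
Price P = 73 − 38.8 = 34.2.
E's profit: (34.2 − 7)·27.2 = 739.84.

739.84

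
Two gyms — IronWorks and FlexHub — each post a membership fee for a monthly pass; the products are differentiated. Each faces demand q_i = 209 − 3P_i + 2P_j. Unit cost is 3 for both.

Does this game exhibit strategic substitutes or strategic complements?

strategic complements

IronWorks's profit: π = (P_{IronWorks} − 3)(209 − 3P_{IronWorks} + 2P_{FlexHub}).
∂π/∂P_{IronWorks} = 218 − 6P_{IronWorks} + 2P_{FlexHub} = 0 ⇒ P_{IronWorks} = 109/3 + (1/3)P_{FlexHub}.
The best-response slope dP_{IronWorks}/dP_{FlexHub} = 1/3 > 0: the reaction function is upward-sloping, so the choices are strategic complements.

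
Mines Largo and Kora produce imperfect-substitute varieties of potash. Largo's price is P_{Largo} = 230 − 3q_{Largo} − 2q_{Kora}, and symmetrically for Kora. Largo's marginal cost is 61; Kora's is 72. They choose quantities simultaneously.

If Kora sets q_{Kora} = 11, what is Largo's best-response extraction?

Mine Largo's profit: π = q_{Largo}(230 − 3q_{Largo} − 2q_{Kora}) − 61q_{Largo}.
∂π/∂q_{Largo} = 169 − 6q_{Largo} − 2q_{Kora} = 0 ⇒ q_{Largo} = 169/6 − (1/3)q_{Kora}.
At q_{Kora} = 11: q_{Largo} = 169/6 − (1/3)·11 = 24.5.

24.5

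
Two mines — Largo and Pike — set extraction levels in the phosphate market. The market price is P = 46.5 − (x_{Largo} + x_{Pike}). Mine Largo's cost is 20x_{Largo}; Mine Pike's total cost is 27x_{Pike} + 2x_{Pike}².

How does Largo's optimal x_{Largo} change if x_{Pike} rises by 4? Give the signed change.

Mine Largo's profit: π = x_{Largo}(46.5 − (x_{Largo} + x_{Pike})) − 20x_{Largo}.
∂π/∂x_{Largo} = 26.5 − 2x_{Largo} − x_{Pike} = 0, so x_{Largo} = 13.25 − 0.5x_{Pike}.
The reaction-function slope is −0.5, so a 4-unit rise in x_{Pike} moves x_{Largo} by −0.5 × 4 = −2. Largo's best response falls — the actions are strategic substitutes.

-2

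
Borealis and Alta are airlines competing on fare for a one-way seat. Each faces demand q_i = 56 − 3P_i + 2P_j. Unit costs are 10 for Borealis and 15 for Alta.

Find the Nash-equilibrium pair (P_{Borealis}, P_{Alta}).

22.4375, 24.3125

Borealis's profit: π = (P_{Borealis} − 10)(56 − 3P_{Borealis} + 2P_{Alta}).
∂π/∂P_{Borealis} = 86 − 6P_{Borealis} + 2P_{Alta} = 0 ⇒ P_{Borealis} = 43/3 + (1/3)P_{Alta}.
Similarly P_{Alta} = 101/6 + (1/3)P_{Borealis}.
Solving the two reaction functions simultaneously: (1 − (1/3)(1/3))P_{Borealis} = 43/3 + (1/3)·(101/6), so (8/9)P_{Borealis} = 359/18 and P_{Borealis} = 22.4375.
Then P_{Alta} = 101/6 + (1/3)·22.4375 = 24.3125.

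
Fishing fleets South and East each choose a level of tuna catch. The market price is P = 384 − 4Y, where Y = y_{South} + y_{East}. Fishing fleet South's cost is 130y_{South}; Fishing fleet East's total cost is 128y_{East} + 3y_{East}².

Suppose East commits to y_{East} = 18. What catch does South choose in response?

Fishing fleet South's profit: π = y_{South}(384 − 4(y_{South} + y_{East})) − 130y_{South}.
∂π/∂y_{South} = 254 − 8y_{South} − 4y_{East} = 0, so y_{South} = 31.75 − 0.5y_{East}.
At y_{East} = 18: y_{South} = 31.75 − 0.5·18 = 22.75.

22.75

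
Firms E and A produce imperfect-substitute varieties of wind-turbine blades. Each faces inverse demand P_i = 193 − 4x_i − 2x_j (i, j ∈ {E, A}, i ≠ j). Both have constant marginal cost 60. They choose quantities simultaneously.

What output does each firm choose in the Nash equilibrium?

Firm E's profit: π = x_E(193 − 4x_E − 2x_A) − 60x_E.
∂π/∂x_E = 133 − 8x_E − 2x_A = 0 ⇒ x_E = 16.625 − 0.25x_A.
The game is symmetric, so in equilibrium x_A = x_E: the reaction function gives 1.25x_E = 16.625, hence x_E = 13.3.

13.3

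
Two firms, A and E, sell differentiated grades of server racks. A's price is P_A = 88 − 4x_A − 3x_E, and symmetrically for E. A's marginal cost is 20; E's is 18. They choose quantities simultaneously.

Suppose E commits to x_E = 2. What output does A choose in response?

Firm A's profit: π = x_A(88 − 4x_A − 3x_E) − 20x_A.
∂π/∂x_A = 68 − 8x_A − 3x_E = 0 ⇒ x_A = 8.5 − 0.375x_E.
At x_E = 2: x_A = 8.5 − 0.375·2 = 7.75.

7.75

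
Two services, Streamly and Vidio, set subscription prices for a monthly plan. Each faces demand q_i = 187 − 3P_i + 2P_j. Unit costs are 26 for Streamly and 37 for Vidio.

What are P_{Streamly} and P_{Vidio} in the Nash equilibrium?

68.3125, 72.4375

Streamly's profit: π = (P_{Streamly} − 26)(187 − 3P_{Streamly} + 2P_{Vidio}).
∂π/∂P_{Streamly} = 265 − 6P_{Streamly} + 2P_{Vidio} = 0 ⇒ P_{Streamly} = 265/6 + (1/3)P_{Vidio}.
Similarly P_{Vidio} = 149/3 + (1/3)P_{Streamly}.
Solving the two reaction functions simultaneously: (1 − (1/3)(1/3))P_{Streamly} = 265/6 + (1/3)·(149/3), so (8/9)P_{Streamly} = 1093/18 and P_{Streamly} = 68.3125.
Then P_{Vidio} = 149/3 + (1/3)·68.3125 = 72.4375.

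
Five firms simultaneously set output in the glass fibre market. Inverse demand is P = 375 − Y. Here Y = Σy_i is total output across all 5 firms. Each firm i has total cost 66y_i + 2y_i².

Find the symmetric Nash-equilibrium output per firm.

A representative firm's profit is π_i = y_i(375 − Y) − 66y_i − 2y_i², with Y = y_i + Σ_{j≠i} y_j.
First-order condition: 309 − 6y_i − Σ_{j≠i} y_j = 0.
Imposing symmetry (y_j = y for all j) turns Σ_{j≠i} y_j into 4y, so 309 = 10y and y = 30.9.

30.9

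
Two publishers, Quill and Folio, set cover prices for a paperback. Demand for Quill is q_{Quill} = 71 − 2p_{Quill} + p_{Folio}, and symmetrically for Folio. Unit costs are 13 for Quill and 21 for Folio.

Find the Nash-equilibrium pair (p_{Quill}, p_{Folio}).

33.4, 36.6

Quill's profit: π = (p_{Quill} − 13)(71 − 2p_{Quill} + p_{Folio}).
∂π/∂p_{Quill} = 97 − 4p_{Quill} + p_{Folio} = 0 ⇒ p_{Quill} = 24.25 + 0.25p_{Folio}.
Similarly p_{Folio} = 28.25 + 0.25p_{Quill}.
Substituting the second reaction function into the first: p_{Quill} = 24.25 + 0.25(28.25 + 0.25p_{Quill}), which gives 0.9375p_{Quill} = 31.3125 ⇒ p_{Quill} = 33.4.
Then p_{Folio} = 28.25 + 0.25·33.4 = 36.6.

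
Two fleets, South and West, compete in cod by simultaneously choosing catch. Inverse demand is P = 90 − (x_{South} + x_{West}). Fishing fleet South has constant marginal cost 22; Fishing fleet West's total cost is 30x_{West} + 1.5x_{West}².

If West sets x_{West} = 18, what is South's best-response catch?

Fishing fleet South's profit: π = x_{South}(90 − (x_{South} + x_{West})) − 22x_{South}.
∂π/∂x_{South} = 68 − 2x_{South} − x_{West} = 0, so x_{South} = 34 − 0.5x_{West}.
At x_{West} = 18: x_{South} = 34 − 0.5·18 = 25.

25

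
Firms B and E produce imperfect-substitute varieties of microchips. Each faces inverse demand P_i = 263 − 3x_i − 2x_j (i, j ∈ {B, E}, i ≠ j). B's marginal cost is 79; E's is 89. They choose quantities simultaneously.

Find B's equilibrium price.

Firm B's profit: π = x_B(263 − 3x_B − 2x_E) − 79x_B.
∂π/∂x_B = 184 − 6x_B − 2x_E = 0 ⇒ x_B = 92/3 − (1/3)x_E.
Similarly x_E = 29 − (1/3)x_B.
Plugging x_E into B's best response: x_B = 92/3 − (1/3)(29 − (1/3)x_B) ⇒ (8/9)x_B = 21, so x_B = 23.625.
Then x_E = 29 − (1/3)·23.625 = 21.125.
P_B = 263 − 3·23.625 − 2·21.125 = 149.875.

149.875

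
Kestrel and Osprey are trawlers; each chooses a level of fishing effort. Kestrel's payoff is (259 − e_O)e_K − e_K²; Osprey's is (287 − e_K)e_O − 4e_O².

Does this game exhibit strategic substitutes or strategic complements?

strategic substitutes

Expanding Kestrel's payoff: 259e_K − e_Oe_K − e_K².
∂π/∂e_K = 259 − e_O − 2e_K = 0, so e_K = 129.5 − 0.5e_O.
The best-response slope de_K/de_O = −0.5 < 0: the reaction function is downward-sloping, so the choices are strategic substitutes.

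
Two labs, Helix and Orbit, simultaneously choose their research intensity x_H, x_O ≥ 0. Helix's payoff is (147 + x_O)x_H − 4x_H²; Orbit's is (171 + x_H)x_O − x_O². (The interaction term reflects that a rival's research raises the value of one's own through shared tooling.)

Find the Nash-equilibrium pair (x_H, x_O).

Expanding Helix's payoff: 147x_H + x_Ox_H − 4x_H².
∂π/∂x_H = 147 + x_O − 8x_H = 0, so x_H = 18.375 + 0.125x_O.
Likewise for Orbit: x_O = 85.5 + 0.5x_H.
Plugging x_O into Helix's best response: x_H = 18.375 + 0.125(85.5 + 0.5x_H) ⇒ 0.9375x_H = 29.0625, so x_H = 31.
Then x_O = 85.5 + 0.5·31 = 101.

31, 101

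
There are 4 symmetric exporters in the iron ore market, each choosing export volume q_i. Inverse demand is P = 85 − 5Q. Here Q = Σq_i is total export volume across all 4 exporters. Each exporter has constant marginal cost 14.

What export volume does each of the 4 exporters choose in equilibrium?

2.84

A representative exporter's profit is π_i = q_i(85 − 5Q) − 14q_i, with Q = q_i + Σ_{j≠i} q_j.
First-order condition: 71 − 10q_i − 5Σ_{j≠i} q_j = 0.
With identical exporters, set every q_j = q: then 71 − 10q − 15q = 0, i.e. q = 71/25 = 2.84.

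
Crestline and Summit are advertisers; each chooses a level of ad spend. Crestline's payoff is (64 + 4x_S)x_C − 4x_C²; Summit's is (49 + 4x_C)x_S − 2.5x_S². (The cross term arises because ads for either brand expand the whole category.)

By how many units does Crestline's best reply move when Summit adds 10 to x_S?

5

Expanding Crestline's payoff: 64x_C + 4x_Sx_C − 4x_C².
∂π/∂x_C = 64 + 4x_S − 8x_C = 0, so x_C = 8 + 0.5x_S.
The reaction-function slope is 0.5, so a 10-unit rise in x_S moves x_C by 0.5 × 10 = 5. Crestline's best response rises — the actions are strategic complements.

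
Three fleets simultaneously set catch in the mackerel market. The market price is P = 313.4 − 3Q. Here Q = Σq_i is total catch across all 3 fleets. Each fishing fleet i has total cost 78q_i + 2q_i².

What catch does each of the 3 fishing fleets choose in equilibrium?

14.7125

A representative fishing fleet's profit is π_i = q_i(313.4 − 3Q) − 78q_i − 2q_i², with Q = q_i + Σ_{j≠i} q_j.
First-order condition: 235.4 − 10q_i − 3Σ_{j≠i} q_j = 0.
Imposing symmetry (q_j = q for all j) turns Σ_{j≠i} q_j into 2q, so 235.4 = 16q and q = 14.7125.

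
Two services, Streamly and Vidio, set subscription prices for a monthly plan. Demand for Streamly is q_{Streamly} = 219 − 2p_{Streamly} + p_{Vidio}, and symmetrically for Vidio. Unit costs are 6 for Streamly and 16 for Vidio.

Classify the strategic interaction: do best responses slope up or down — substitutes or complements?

Streamly's profit: π = (p_{Streamly} − 6)(219 − 2p_{Streamly} + p_{Vidio}).
∂π/∂p_{Streamly} = 231 − 4p_{Streamly} + p_{Vidio} = 0 ⇒ p_{Streamly} = 57.75 + 0.25p_{Vidio}.
The best-response slope dp_{Streamly}/dp_{Vidio} = 0.25 > 0: the reaction function is upward-sloping, so the choices are strategic complements.

strategic complements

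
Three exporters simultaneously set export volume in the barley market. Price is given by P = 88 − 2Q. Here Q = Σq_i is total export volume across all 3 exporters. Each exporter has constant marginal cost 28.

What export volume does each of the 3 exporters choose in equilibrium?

7.5

A representative exporter's profit is π_i = q_i(88 − 2Q) − 28q_i, with Q = q_i + Σ_{j≠i} q_j.
First-order condition: 60 − 4q_i − 2Σ_{j≠i} q_j = 0.
Imposing symmetry (q_j = q for all j) turns Σ_{j≠i} q_j into 2q, so 60 = 8q and q = 7.5.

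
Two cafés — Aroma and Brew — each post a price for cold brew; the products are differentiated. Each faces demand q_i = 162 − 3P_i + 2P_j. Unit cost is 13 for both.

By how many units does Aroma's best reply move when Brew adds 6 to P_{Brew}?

2

Aroma's profit: π = (P_{Aroma} − 13)(162 − 3P_{Aroma} + 2P_{Brew}).
∂π/∂P_{Aroma} = 201 − 6P_{Aroma} + 2P_{Brew} = 0 ⇒ P_{Aroma} = 33.5 + (1/3)P_{Brew}.
The reaction-function slope is 1/3, so a 6-unit rise in P_{Brew} moves P_{Aroma} by 1/3 × 6 = 2. Aroma's best response rises — the actions are strategic complements.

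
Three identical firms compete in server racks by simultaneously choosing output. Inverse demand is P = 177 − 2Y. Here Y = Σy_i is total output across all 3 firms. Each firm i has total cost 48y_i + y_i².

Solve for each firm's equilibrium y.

A representative firm's profit is π_i = y_i(177 − 2Y) − 48y_i − y_i², with Y = y_i + Σ_{j≠i} y_j.
First-order condition: 129 − 6y_i − 2Σ_{j≠i} y_j = 0.
Imposing symmetry (y_j = y for all j) turns Σ_{j≠i} y_j into 2y, so 129 = 10y and y = 12.9.

12.9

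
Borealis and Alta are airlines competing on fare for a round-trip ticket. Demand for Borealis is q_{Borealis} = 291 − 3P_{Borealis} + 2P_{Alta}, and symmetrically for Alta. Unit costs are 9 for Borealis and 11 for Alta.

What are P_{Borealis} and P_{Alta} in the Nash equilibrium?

79.875, 80.625

Borealis's profit: π = (P_{Borealis} − 9)(291 − 3P_{Borealis} + 2P_{Alta}).
∂π/∂P_{Borealis} = 318 − 6P_{Borealis} + 2P_{Alta} = 0 ⇒ P_{Borealis} = 53 + (1/3)P_{Alta}.
Similarly P_{Alta} = 54 + (1/3)P_{Borealis}.
Substituting the second reaction function into the first: P_{Borealis} = 53 + (1/3)(54 + (1/3)P_{Borealis}), which gives (8/9)P_{Borealis} = 71 ⇒ P_{Borealis} = 79.875.
Then P_{Alta} = 54 + (1/3)·79.875 = 80.625.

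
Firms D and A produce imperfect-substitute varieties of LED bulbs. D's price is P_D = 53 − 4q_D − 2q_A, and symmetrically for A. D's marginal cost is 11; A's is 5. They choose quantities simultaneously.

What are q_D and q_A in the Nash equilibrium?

4, 5

Firm D's profit: π = q_D(53 − 4q_D − 2q_A) − 11q_D.
∂π/∂q_D = 42 − 8q_D − 2q_A = 0 ⇒ q_D = 5.25 − 0.25q_A.
Similarly q_A = 6 − 0.25q_D.
Substituting the second reaction function into the first: q_D = 5.25 − 0.25(6 − 0.25q_D), which gives 0.9375q_D = 3.75 ⇒ q_D = 4.
Then q_A = 6 − 0.25·4 = 5.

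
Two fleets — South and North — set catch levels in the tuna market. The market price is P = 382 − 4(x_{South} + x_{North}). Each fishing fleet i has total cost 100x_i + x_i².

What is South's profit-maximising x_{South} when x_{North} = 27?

Fishing fleet South's profit: π = x_{South}(382 − 4(x_{South} + x_{North})) − 100x_{South} − x_{South}².
∂π/∂x_{South} = 282 − 10x_{South} − 4x_{North} = 0, so x_{South} = 28.2 − 0.4x_{North}.
At x_{North} = 27: x_{South} = 28.2 − 0.4·27 = 17.4.

17.4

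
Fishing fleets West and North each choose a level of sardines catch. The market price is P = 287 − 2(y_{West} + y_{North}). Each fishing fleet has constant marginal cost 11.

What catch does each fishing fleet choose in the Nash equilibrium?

Fishing fleet West's profit: π = y_{West}(287 − 2(y_{West} + y_{North})) − 11y_{West}.
∂π/∂y_{West} = 276 − 4y_{West} − 2y_{North} = 0, so y_{West} = 69 − 0.5y_{North}.
Setting y_{West} = y_{North} in the reaction function: y_{West} = 69 − 0.5y_{West}, so y_{West} = 69 / 1.5 = 46.

46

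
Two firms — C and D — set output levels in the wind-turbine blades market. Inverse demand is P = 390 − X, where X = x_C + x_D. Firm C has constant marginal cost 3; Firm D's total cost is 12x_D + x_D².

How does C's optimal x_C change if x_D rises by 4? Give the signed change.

-2

Firm C's profit: π = x_C(390 − (x_C + x_D)) − 3x_C.
∂π/∂x_C = 387 − 2x_C − x_D = 0, so x_C = 193.5 − 0.5x_D.
The reaction-function slope is −0.5, so a 4-unit rise in x_D moves x_C by −0.5 × 4 = −2. C's best response falls — the actions are strategic substitutes.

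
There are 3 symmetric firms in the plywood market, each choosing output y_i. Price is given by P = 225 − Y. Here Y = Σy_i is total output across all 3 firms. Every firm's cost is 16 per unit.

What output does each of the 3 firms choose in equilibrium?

52.25

A representative firm's profit is π_i = y_i(225 − Y) − 16y_i, with Y = y_i + Σ_{j≠i} y_j.
First-order condition: 209 − 2y_i − Σ_{j≠i} y_j = 0.
Imposing symmetry (y_j = y for all j) turns Σ_{j≠i} y_j into 2y, so 209 = 4y and y = 52.25.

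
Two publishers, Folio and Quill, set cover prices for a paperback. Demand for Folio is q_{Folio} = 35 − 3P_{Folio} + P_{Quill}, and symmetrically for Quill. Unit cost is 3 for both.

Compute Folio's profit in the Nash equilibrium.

Folio's profit: π = (P_{Folio} − 3)(35 − 3P_{Folio} + P_{Quill}).
∂π/∂P_{Folio} = 44 − 6P_{Folio} + P_{Quill} = 0 ⇒ P_{Folio} = 22/3 + (1/6)P_{Quill}.
By symmetry P_{Quill} = P_{Folio}; substituting into the reaction function, (5/6)P_{Folio} = 22/3 and P_{Folio} = 8.8.
q_{Folio} = 35 − 3·8.8 + 8.8 = 17.4.
Profit = (8.8 − 3)·17.4 = 100.92.

100.92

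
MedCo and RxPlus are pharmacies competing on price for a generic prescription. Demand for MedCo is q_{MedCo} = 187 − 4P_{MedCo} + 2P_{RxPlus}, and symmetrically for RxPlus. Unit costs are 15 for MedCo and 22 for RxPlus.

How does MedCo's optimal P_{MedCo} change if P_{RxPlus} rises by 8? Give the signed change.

MedCo's profit: π = (P_{MedCo} − 15)(187 − 4P_{MedCo} + 2P_{RxPlus}).
∂π/∂P_{MedCo} = 247 − 8P_{MedCo} + 2P_{RxPlus} = 0 ⇒ P_{MedCo} = 30.875 + 0.25P_{RxPlus}.
The reaction-function slope is 0.25, so an 8-unit rise in P_{RxPlus} moves P_{MedCo} by 0.25 × 8 = 2. MedCo's best response rises — the actions are strategic complements.

2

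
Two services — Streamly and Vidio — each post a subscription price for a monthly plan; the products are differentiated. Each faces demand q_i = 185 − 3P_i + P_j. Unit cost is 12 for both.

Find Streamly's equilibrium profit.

3110.52

Streamly's profit: π = (P_{Streamly} − 12)(185 − 3P_{Streamly} + P_{Vidio}).
∂π/∂P_{Streamly} = 221 − 6P_{Streamly} + P_{Vidio} = 0 ⇒ P_{Streamly} = 221/6 + (1/6)P_{Vidio}.
Setting P_{Streamly} = P_{Vidio} in the reaction function: P_{Streamly} = 221/6 + (1/6)P_{Streamly}, so P_{Streamly} = (221/6) / (5/6) = 44.2.
q_{Streamly} = 185 − 3·44.2 + 44.2 = 96.6.
Profit = (44.2 − 12)·96.6 = 3110.52.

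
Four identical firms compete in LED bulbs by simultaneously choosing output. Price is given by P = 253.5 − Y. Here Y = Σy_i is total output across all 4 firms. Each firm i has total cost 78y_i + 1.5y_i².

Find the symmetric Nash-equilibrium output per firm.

A representative firm's profit is π_i = y_i(253.5 − Y) − 78y_i − 1.5y_i², with Y = y_i + Σ_{j≠i} y_j.
First-order condition: 175.5 − 5y_i − Σ_{j≠i} y_j = 0.
In a symmetric equilibrium every firm chooses the same y, so Σ_{j≠i} y_j = 3y. The condition becomes 175.5 − 8y = 0, giving y = 175.5/8 = 21.9375.

21.9375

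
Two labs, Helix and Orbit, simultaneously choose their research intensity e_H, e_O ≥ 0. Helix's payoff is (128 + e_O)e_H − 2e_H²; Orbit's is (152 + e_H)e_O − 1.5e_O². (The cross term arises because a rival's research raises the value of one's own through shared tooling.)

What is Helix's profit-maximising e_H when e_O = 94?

55.5

Expanding Helix's payoff: 128e_H + e_Oe_H − 2e_H².
∂π/∂e_H = 128 + e_O − 4e_H = 0, so e_H = 32 + 0.25e_O.
At e_O = 94: e_H = 32 + 0.25·94 = 55.5.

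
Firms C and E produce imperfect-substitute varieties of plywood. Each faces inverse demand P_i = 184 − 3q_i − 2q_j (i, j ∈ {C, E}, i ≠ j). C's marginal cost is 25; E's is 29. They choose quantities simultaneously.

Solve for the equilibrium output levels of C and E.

20.125, 19.125

Firm C's profit: π = q_C(184 − 3q_C − 2q_E) − 25q_C.
∂π/∂q_C = 159 − 6q_C − 2q_E = 0 ⇒ q_C = 26.5 − (1/3)q_E.
Similarly q_E = 155/6 − (1/3)q_C.
Plugging q_E into C's best response: q_C = 26.5 − (1/3)(155/6 − (1/3)q_C) ⇒ (8/9)q_C = 161/9, so q_C = 20.125.
Then q_E = 155/6 − (1/3)·20.125 = 19.125.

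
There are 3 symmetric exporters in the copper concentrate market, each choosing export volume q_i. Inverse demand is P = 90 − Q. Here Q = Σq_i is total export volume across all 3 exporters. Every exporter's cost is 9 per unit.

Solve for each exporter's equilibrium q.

A representative exporter's profit is π_i = q_i(90 − Q) − 9q_i, with Q = q_i + Σ_{j≠i} q_j.
First-order condition: 81 − 2q_i − Σ_{j≠i} q_j = 0.
In a symmetric equilibrium every exporter chooses the same q, so Σ_{j≠i} q_j = 2q. The condition becomes 81 − 4q = 0, giving q = 81/4 = 20.25.

20.25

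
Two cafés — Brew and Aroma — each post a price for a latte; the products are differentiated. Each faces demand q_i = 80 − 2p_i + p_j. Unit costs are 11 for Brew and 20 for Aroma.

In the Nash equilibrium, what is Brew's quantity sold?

48.4

Brew's profit: π = (p_{Brew} − 11)(80 − 2p_{Brew} + p_{Aroma}).
∂π/∂p_{Brew} = 102 − 4p_{Brew} + p_{Aroma} = 0 ⇒ p_{Brew} = 25.5 + 0.25p_{Aroma}.
Similarly p_{Aroma} = 30 + 0.25p_{Brew}.
Solving the two reaction functions simultaneously: (1 − (0.25)(0.25))p_{Brew} = 25.5 + 0.25·30, so 0.9375p_{Brew} = 33 and p_{Brew} = 35.2.
Then p_{Aroma} = 30 + 0.25·35.2 = 38.8.
q_{Brew} = 80 − 2·35.2 + 38.8 = 48.4.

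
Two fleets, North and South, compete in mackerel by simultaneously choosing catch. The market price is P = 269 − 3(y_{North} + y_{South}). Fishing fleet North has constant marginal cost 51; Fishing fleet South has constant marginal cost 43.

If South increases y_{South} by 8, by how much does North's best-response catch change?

Fishing fleet North's profit: π = y_{North}(269 − 3(y_{North} + y_{South})) − 51y_{North}.
∂π/∂y_{North} = 218 − 6y_{North} − 3y_{South} = 0, so y_{North} = 109/3 − 0.5y_{South}.
The reaction-function slope is −0.5, so an 8-unit rise in y_{South} moves y_{North} by −0.5 × 8 = −4. North's best response falls — the actions are strategic substitutes.

-4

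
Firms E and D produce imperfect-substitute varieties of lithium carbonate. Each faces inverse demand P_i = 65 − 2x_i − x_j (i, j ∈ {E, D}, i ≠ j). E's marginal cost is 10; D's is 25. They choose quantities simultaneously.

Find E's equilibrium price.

Firm E's profit: π = x_E(65 − 2x_E − x_D) − 10x_E.
∂π/∂x_E = 55 − 4x_E − x_D = 0 ⇒ x_E = 13.75 − 0.25x_D.
Similarly x_D = 10 − 0.25x_E.
Substituting the second reaction function into the first: x_E = 13.75 − 0.25(10 − 0.25x_E), which gives 0.9375x_E = 11.25 ⇒ x_E = 12.
Then x_D = 10 − 0.25·12 = 7.
P_E = 65 − 2·12 − 7 = 34.

34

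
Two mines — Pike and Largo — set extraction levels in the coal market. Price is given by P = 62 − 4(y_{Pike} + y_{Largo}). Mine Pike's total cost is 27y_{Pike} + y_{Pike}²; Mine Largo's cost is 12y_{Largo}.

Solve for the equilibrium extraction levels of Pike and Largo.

Mine Pike's profit: π = y_{Pike}(62 − 4(y_{Pike} + y_{Largo})) − 27y_{Pike} − y_{Pike}².
∂π/∂y_{Pike} = 35 − 10y_{Pike} − 4y_{Largo} = 0, so y_{Pike} = 3.5 − 0.4y_{Largo}.
For Largo: ∂π/∂y_{Largo} = 50 − 8y_{Largo} − 4y_{Pike} = 0 ⇒ y_{Largo} = 6.25 − 0.5y_{Pike}.
Plugging y_{Largo} into Pike's best response: y_{Pike} = 3.5 − 0.4(6.25 − 0.5y_{Pike}) ⇒ 0.8y_{Pike} = 1, so y_{Pike} = 1.25.
Then y_{Largo} = 6.25 − 0.5·1.25 = 5.625.

1.25, 5.625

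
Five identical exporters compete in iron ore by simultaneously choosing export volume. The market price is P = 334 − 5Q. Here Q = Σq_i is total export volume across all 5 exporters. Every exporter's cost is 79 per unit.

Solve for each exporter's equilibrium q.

8.5

A representative exporter's profit is π_i = q_i(334 − 5Q) − 79q_i, with Q = q_i + Σ_{j≠i} q_j.
First-order condition: 255 − 10q_i − 5Σ_{j≠i} q_j = 0.
In a symmetric equilibrium every exporter chooses the same q, so Σ_{j≠i} q_j = 4q. The condition becomes 255 − 30q = 0, giving q = 255/30 = 8.5.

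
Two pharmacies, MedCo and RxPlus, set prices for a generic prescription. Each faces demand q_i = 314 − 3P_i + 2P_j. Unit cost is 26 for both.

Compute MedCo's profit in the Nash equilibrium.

MedCo's profit: π = (P_{MedCo} − 26)(314 − 3P_{MedCo} + 2P_{RxPlus}).
∂π/∂P_{MedCo} = 392 − 6P_{MedCo} + 2P_{RxPlus} = 0 ⇒ P_{MedCo} = 196/3 + (1/3)P_{RxPlus}.
The game is symmetric, so in equilibrium P_{RxPlus} = P_{MedCo}: the reaction function gives (2/3)P_{MedCo} = 196/3, hence P_{MedCo} = 98.
q_{MedCo} = 314 − 3·98 + 2·98 = 216.
Profit = (98 − 26)·216 = 15552.

15552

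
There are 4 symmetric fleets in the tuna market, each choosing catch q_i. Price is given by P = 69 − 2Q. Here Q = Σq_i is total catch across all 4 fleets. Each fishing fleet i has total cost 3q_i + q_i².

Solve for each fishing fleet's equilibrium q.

5.5

A representative fishing fleet's profit is π_i = q_i(69 − 2Q) − 3q_i − q_i², with Q = q_i + Σ_{j≠i} q_j.
First-order condition: 66 − 6q_i − 2Σ_{j≠i} q_j = 0.
With identical fishing fleets, set every q_j = q: then 66 − 6q − 6q = 0, i.e. q = 66/12 = 5.5.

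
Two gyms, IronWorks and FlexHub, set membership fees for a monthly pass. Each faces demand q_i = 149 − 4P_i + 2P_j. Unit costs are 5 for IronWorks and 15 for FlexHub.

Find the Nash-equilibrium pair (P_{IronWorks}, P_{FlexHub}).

IronWorks's profit: π = (P_{IronWorks} − 5)(149 − 4P_{IronWorks} + 2P_{FlexHub}).
∂π/∂P_{IronWorks} = 169 − 8P_{IronWorks} + 2P_{FlexHub} = 0 ⇒ P_{IronWorks} = 21.125 + 0.25P_{FlexHub}.
Similarly P_{FlexHub} = 26.125 + 0.25P_{IronWorks}.
Solving the two reaction functions simultaneously: (1 − (0.25)(0.25))P_{IronWorks} = 21.125 + 0.25·26.125, so 0.9375P_{IronWorks} = 885/32 and P_{IronWorks} = 29.5.
Then P_{FlexHub} = 26.125 + 0.25·29.5 = 33.5.

29.5, 33.5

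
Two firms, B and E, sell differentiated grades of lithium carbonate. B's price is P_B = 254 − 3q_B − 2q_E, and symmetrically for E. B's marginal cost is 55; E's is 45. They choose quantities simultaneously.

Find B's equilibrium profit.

1764.1875

Firm B's profit: π = q_B(254 − 3q_B − 2q_E) − 55q_B.
∂π/∂q_B = 199 − 6q_B − 2q_E = 0 ⇒ q_B = 199/6 − (1/3)q_E.
Similarly q_E = 209/6 − (1/3)q_B.
Substituting the second reaction function into the first: q_B = 199/6 − (1/3)(209/6 − (1/3)q_B), which gives (8/9)q_B = 194/9 ⇒ q_B = 24.25.
Then q_E = 209/6 − (1/3)·24.25 = 26.75.
P_B = 254 − 3·24.25 − 2·26.75 = 127.75.
Profit = (127.75 − 55)·24.25 = 1764.1875.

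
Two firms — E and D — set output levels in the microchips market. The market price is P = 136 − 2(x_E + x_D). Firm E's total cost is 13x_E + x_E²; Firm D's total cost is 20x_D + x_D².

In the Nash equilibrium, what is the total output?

29.875

Firm E's profit: π = x_E(136 − 2(x_E + x_D)) − 13x_E − x_E².
∂π/∂x_E = 123 − 6x_E − 2x_D = 0, so x_E = 20.5 − (1/3)x_D.
By the same steps for D: x_D = 58/3 − (1/3)x_E.
Substituting the second reaction function into the first: x_E = 20.5 − (1/3)(58/3 − (1/3)x_E), which gives (8/9)x_E = 253/18 ⇒ x_E = 15.8125.
Then x_D = 58/3 − (1/3)·15.8125 = 14.0625.
Total output: 15.8125 + 14.0625 = 29.875.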